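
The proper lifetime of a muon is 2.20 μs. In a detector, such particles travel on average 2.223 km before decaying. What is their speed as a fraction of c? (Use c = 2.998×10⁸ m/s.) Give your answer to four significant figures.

d = βγcτ ⇒ βγ = d/(cτ) = 2223 m / (659.56 m) = 3.3704.
β = (βγ)/√(1+(βγ)²) = 3.3704/√12.3596 = 0.9587.

0.9587c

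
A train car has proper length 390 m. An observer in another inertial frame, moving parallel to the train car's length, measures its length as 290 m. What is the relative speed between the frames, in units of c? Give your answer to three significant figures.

0.669c

Length contraction gives γ = L₀/L = 390/290 = 1.3448.
β = √(1 − 1/γ²) = √0.447052 = 0.669.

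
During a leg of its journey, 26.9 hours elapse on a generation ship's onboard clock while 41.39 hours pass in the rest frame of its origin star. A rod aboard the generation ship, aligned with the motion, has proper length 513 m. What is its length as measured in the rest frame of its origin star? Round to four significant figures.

From Δt = γΔτ: γ = 41.39/26.9 = 1.53866.
The rod contracts by the same γ: 513 m / 1.53866 = 333.4 m.

333.4 m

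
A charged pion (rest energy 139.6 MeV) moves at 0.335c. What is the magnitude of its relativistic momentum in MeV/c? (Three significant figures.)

γ = 1/√(1 − β²) = 1/√(1 − 0.112225) = 1/√0.887775 = 1/0.942218 = 1.0613.
Momentum: p = γβ·mc = 1.0613 × 0.335 × 139.6 MeV/c = 49.6 MeV/c.

49.6 MeV/c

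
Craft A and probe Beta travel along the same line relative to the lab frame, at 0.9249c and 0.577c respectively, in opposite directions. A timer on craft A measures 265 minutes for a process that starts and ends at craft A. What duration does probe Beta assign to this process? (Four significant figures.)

The velocity of craft A relative to probe Beta is (0.9249 + 0.577)c / (1 + 0.9249×0.577) = 0.97929c; relative speed 0.97929c.
At |u| = 0.97929c, γ = (1 − 0.959009)^(−1/2) = 4.9392.
The clock on craft A records proper time, so probe Beta measures Δt = γΔτ = 4.9392 × 265 = 1309 minutes.

1309 minutes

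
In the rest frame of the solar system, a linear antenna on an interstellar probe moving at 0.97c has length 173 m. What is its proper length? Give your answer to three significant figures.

712 m

With β = 0.97, γ = 1/√(1 − 0.97²) = 1/√0.0591 = 4.1135.
Proper length: L₀ = γ·L = 4.1135 × 173 = 712 m.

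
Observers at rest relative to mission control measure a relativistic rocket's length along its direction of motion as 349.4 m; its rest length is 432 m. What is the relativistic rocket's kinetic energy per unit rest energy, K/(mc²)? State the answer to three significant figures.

0.236

γ = L₀/L = 432/349.4 = 1.23641.
Since K = (γ−1)mc², K/(mc²) = 1.23641 − 1 = 0.236.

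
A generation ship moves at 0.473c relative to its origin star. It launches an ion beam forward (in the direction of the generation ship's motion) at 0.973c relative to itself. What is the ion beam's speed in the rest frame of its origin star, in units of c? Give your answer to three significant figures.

0.990c

In units of c, u = (u' + v)/(1 + u'v) with u' = 0.973 and v = 0.473.
Numerator: 0.973 + 0.473 = 1.446. Denominator: 1 + (0.973)(0.473) = 1.460229.
u = 1.446/1.460229 = 0.99026, so the speed is 0.990c.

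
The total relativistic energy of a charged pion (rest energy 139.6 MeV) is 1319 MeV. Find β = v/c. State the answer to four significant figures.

Total energy E = γmc² gives γ = 1319/139.6 = 9.4484.
Hence β = √(1 − 1/γ²) = √(1 − 0.0112017) = √0.9887983 = 0.9944.

0.9944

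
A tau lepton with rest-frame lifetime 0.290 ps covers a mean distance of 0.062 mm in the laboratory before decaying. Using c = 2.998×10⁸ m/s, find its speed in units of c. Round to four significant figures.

0.5806c

d = βγcτ ⇒ βγ = d/(cτ) = 6.200×10^-5 m / (8.6942×10^-5 m) = 0.71312.
β = (βγ)/√(1+(βγ)²) = 0.71312/√1.50854 = 0.5806.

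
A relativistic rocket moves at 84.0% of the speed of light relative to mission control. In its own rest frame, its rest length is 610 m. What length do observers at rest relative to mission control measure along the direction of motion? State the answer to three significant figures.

γ = 1/√(1 − β²) = 1/√(1 − 0.7056) = 1/√0.2944 = 1/0.542586 = 1.843.
Length contraction: L = L₀/γ = 610/1.843 = 331 m.

331 m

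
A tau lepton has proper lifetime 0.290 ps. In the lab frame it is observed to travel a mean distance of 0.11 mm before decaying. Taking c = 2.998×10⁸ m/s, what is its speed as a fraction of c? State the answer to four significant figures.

Let x = d/(cτ) = 1.100×10^-4 m / (2.998×10⁸ m/s × 2.900×10^-13 s) = 1.2652. Since d = βγcτ, x = βγ = β/√(1−β²).
Solving: β² = x²/(1+x²) = 1.60073/2.60073 = 0.615493, so β = 0.7845.

0.7845c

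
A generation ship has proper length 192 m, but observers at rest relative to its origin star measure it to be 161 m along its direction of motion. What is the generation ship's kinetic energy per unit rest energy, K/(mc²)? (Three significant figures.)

0.193

From L = L₀/γ: γ = 192/161 = 1.19255.
K/(mc²) = γ − 1 = 1.19255 − 1 = 0.193.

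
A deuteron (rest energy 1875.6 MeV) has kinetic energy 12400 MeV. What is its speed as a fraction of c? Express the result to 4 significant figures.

γ = 1 + K/(mc²) = 1 + 12400/1875.6 = 7.6112.
β = √(1 − 1/γ²) = √(1 − 0.0172621) = √0.9827379 = 0.9913.

0.9913c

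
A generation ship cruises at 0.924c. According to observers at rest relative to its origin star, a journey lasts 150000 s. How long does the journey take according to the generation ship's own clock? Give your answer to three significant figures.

γ = 1/√(1 − β²) = 1/√(1 − 0.853776) = 1/√0.146224 = 1/0.382392 = 2.6151.
The generation ship's clock runs slow as seen from its origin star, so Δτ = Δt/γ = 150000/2.6151 = 57400 s.

57400 s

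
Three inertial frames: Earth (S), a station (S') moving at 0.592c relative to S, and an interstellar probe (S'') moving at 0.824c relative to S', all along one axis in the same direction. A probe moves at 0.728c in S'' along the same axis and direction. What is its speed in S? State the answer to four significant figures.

Apply u = (u'+v)/(1+u'v) twice. Probe in the station frame: (0.728+0.824)/(1+0.728·0.824) = 1.552/1.599872 = 0.97008c.
That velocity, transformed to the rest frame of Earth: (0.97008+0.592)/(1+0.97008·0.592) = 1.56208/1.57428736 = 0.99225c.

0.9922c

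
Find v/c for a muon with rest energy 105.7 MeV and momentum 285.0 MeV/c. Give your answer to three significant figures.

0.938

βγ = pc/(mc²) = 285.0/105.7 = 2.6963.
Since γ² = 1 + (βγ)² = 8.27003, γ = √8.27003 = 2.87577, and β = (βγ)/γ = 2.6963/2.87577 = 0.938.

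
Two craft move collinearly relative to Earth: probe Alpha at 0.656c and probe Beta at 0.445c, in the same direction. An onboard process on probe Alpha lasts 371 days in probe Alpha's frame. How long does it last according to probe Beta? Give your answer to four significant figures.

The velocity of probe Alpha relative to probe Beta is (0.656 − 0.445)c / (1 − 0.656×0.445) = 0.29799c; relative speed 0.29799c.
γ for this relative speed: γ = 1/√(1 − 0.088798) = 1.0476.
The clock on probe Alpha records proper time, so probe Beta measures Δt = γΔτ = 1.0476 × 371 = 388.7 days.

388.7 days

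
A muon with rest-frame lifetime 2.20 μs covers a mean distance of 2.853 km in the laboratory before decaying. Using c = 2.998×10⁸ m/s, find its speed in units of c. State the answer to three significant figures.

d = βγcτ ⇒ βγ = d/(cτ) = 2853 m / (659.56 m) = 4.3256.
β = (βγ)/√(1+(βγ)²) = 4.3256/√19.7108 = 0.974.

0.974c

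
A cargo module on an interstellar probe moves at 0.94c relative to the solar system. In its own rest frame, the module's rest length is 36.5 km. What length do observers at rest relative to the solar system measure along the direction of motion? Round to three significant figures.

12.5 km

γ = 1/√(1 − β²) = 1/√(1 − 0.8836) = 1/√0.1164 = 1/0.341174 = 2.9311.
Along the direction of motion the measured length is L₀/γ = 36.5/2.9311 = 12.5 km.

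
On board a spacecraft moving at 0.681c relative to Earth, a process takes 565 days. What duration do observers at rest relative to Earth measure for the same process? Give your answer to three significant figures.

772 days

Lorentz factor: γ = (1 − 0.463761)^(−1/2) = 1.3656.
The onboard clock measures proper time, so the interval in the rest frame of Earth is dilated: Δt = γ·Δτ = 1.3656 × 565 days = 772 days.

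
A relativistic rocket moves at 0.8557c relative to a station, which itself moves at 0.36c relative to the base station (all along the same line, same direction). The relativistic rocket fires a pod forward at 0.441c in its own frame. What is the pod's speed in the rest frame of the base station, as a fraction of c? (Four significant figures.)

0.9720c

Apply u = (u'+v)/(1+u'v) twice. Pod in the station frame: (0.441+0.8557)/(1+0.441·0.8557) = 1.2967/1.3773637 = 0.94144c.
That velocity, transformed to the rest frame of the base station: (0.94144+0.36)/(1+0.94144·0.36) = 1.30144/1.3389184 = 0.97201c.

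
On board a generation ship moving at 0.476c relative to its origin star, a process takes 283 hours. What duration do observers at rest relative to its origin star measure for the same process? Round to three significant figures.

322 hours

β² = 0.226576, so γ = 1/√0.773424 = 1.1371.
Time dilation: Δt = γ·Δτ = 1.1371 × 283 = 322 hours.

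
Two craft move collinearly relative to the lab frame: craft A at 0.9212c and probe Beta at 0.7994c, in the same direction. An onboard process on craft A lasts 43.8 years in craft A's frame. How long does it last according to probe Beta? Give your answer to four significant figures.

Transform craft A's velocity into probe Beta's frame: (0.9212 − 0.7994)/(1 − 0.9212·0.7994) = 0.1218/0.26359272, so the relative speed is 0.46208c.
At |u| = 0.46208c, γ = (1 − 0.213518)^(−1/2) = 1.1276.
Craft A's interval is proper; time dilation gives Δt_B = γΔτ = 1.1276 × 43.8 years = 49.39 years.

49.39 years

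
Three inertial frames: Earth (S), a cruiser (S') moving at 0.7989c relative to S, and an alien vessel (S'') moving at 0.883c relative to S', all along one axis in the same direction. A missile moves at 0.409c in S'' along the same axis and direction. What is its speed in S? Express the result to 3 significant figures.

0.994c

First combine the missile and alien vessel (S''→S'): u₁ = (0.409 + 0.883)/(1 + 0.409×0.883) = 1.292/1.361147 = 0.9492.
Then combine with the cruiser (S'→S): u = (0.9492 + 0.7989)/(1 + 0.9492×0.7989) = 1.7481/1.75831588 = 0.99419.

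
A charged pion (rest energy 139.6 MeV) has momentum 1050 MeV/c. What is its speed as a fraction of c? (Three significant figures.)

pc/(mc²) = 1050/139.6 = 7.5215 = βγ = β/√(1−β²).
So β² = x²/(1 + x²) with x = 7.5215: x² = 56.573, β² = 56.573/57.573 = 0.982631, β = 0.991.

0.991c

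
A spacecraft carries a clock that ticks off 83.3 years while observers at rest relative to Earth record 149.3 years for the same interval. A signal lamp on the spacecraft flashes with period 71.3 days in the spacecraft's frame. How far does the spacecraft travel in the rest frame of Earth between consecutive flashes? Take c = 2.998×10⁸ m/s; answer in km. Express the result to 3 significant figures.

2.75×10^12 km

The time-dilation ratio gives γ = 149.3/83.3 = 1.79232.
β = √(1 − 1/γ²) = 0.82988. Lab-frame period = γτ = 1.79232×71.3 days = 127.79 days. Distance = βc × γτ = 0.82988 × 2.998×10⁸ m/s × 11041056 s = 2.7470×10^15 m = 2.75×10^12 km.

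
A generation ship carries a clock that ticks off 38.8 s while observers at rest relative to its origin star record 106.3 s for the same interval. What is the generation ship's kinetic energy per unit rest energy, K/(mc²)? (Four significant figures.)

1.740

γ = Δt/Δτ = 106.3/38.8 = 2.73969.
Since K = (γ−1)mc², K/(mc²) = 2.73969 − 1 = 1.740.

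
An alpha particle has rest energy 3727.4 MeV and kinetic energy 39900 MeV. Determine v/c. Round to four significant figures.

0.9963

K = (γ−1)mc², so γ = 1 + 39900/3727.4 = 11.705.
Then v/c = √(1 − γ⁻²) = √(1 − 0.0072989) = √0.9927011 = 0.9963.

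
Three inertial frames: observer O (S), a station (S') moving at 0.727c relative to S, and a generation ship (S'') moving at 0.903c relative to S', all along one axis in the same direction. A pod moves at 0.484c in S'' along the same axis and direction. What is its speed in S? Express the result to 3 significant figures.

Apply u = (u'+v)/(1+u'v) twice. Pod in the station frame: (0.484+0.903)/(1+0.484·0.903) = 1.387/1.437052 = 0.96517c.
That velocity, transformed to the rest frame of observer O: (0.96517+0.727)/(1+0.96517·0.727) = 1.69217/1.70167859 = 0.99441c.

0.994c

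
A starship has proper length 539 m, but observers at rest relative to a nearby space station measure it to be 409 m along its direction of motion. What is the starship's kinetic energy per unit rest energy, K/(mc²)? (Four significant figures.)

0.3178

γ = L₀/L = 539/409 = 1.31785.
K/(mc²) = γ − 1 = 1.31785 − 1 = 0.3178.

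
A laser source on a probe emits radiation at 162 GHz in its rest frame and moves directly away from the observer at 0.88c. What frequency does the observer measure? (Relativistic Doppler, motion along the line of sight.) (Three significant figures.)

40.9 GHz

Relativistic Doppler (source moving away): f_obs = f_src · √((1−β)/(1+β)).
With β = 0.88: factor = √(0.12/1.88) = 0.25265.
f_obs = 162 × 0.25265 = 40.9 GHz.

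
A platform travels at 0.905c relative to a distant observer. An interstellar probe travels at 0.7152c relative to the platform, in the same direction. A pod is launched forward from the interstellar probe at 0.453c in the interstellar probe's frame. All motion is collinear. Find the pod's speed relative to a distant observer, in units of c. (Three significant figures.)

0.994c

Apply u = (u'+v)/(1+u'v) twice. Pod in the platform frame: (0.453+0.7152)/(1+0.453·0.7152) = 1.1682/1.3239856 = 0.88234c.
That velocity, transformed to the rest frame of a distant observer: (0.88234+0.905)/(1+0.88234·0.905) = 1.78734/1.7985177 = 0.99379c.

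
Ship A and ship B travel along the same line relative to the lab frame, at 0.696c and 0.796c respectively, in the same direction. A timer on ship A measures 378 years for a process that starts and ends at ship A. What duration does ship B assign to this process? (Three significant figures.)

388 years

The velocity of ship A relative to ship B is (0.696 − 0.796)c / (1 − 0.696×0.796) = −0.22422c; relative speed 0.22422c.
γ for this relative speed: γ = 1/√(1 − 0.0502746) = 1.0261.
Ship A's interval is proper; time dilation gives Δt_B = γΔτ = 1.0261 × 378 years = 388 years.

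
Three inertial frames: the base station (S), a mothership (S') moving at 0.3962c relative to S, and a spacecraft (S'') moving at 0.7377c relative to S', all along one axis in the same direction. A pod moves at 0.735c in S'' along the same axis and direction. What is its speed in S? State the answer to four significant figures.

0.9803c

First combine the pod and spacecraft (S''→S'): u₁ = (0.735 + 0.7377)/(1 + 0.735×0.7377) = 1.4727/1.5422095 = 0.95493.
Then combine with the mothership (S'→S): u = (0.95493 + 0.3962)/(1 + 0.95493×0.3962) = 1.35113/1.378343266 = 0.98026.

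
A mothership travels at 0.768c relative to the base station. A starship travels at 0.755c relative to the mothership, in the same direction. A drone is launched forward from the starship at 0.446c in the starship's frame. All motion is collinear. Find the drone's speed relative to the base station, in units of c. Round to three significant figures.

0.986c

Compose velocities in two stages. Stage 1 (into S'): u₁ = (0.446+0.755)/(1+0.446×0.755) = 0.89846.
Stage 2 (into S): u = (0.89846+0.768)/(1+0.89846×0.768) = 0.98606, so the speed is 0.986c.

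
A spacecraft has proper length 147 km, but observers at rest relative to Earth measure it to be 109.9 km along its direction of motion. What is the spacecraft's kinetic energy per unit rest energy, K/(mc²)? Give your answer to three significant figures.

From L = L₀/γ: γ = 147/109.9 = 1.33758.
K/(mc²) = γ − 1 = 1.33758 − 1 = 0.338.

0.338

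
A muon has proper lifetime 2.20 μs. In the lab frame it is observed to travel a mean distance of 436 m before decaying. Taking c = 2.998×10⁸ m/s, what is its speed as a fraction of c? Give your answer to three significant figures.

Lab distance = (lab lifetime)·v = γτ·βc, so βγ = d/(cτ) = 436.0/(2.998×10⁸ × 2.200×10^-6) = 0.66105.
With βγ = 0.66105: γ² = 1 + (βγ)² = 1.436987, and β = (βγ)/γ = 0.66105/1.19874 = 0.551.

0.551c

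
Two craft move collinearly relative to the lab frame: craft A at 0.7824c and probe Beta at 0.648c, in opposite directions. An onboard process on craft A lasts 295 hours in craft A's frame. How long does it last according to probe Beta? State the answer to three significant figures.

Speed of craft A in probe Beta's frame: u = (v_A + v_B)/(1 + v_A v_B/c²) = (0.7824 + 0.648)/(1 + 0.7824×0.648) = 1.4304/1.5069952 = 0.94917; |u| = 0.94917c.
γ for this relative speed: γ = 1/√(1 − 0.900924) = 3.177.
The clock on craft A records proper time, so probe Beta measures Δt = γΔτ = 3.177 × 295 = 937 hours.

937 hours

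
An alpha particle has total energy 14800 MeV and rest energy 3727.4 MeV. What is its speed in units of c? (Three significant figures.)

0.968c

γ = E/(mc²) = 14800/3727.4 = 3.9706.
β = √(1 − 1/γ²) = √(1 − 0.063429) = √0.936571 = 0.968.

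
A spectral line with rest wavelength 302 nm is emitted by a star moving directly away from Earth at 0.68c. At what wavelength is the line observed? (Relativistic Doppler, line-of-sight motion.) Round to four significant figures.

Relativistic Doppler for wavelength: λ_obs = λ_src · √((1+β)/(1−β)).
With β = 0.68: factor = √(1.68/0.32) = 2.2913.
λ_obs = 302 × 2.2913 = 692.0 nm.

692.0 nm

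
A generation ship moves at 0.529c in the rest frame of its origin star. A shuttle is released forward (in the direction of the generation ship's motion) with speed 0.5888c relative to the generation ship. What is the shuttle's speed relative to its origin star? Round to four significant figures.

In units of c, u = (u' + v)/(1 + u'v) with u' = 0.5888 and v = 0.529.
Numerator: 0.5888 + 0.529 = 1.1178. Denominator: 1 + (0.5888)(0.529) = 1.3114752.
u = 1.1178/1.3114752 = 0.85232, so the speed is 0.8523c.

0.8523c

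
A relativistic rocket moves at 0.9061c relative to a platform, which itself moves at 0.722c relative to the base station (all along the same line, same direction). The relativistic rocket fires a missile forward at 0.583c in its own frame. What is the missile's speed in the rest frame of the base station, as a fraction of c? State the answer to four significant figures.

Compose velocities in two stages. Stage 1 (into S'): u₁ = (0.583+0.9061)/(1+0.583×0.9061) = 0.97438.
Stage 2 (into S): u = (0.97438+0.722)/(1+0.97438×0.722) = 0.99582, so the speed is 0.9958c.

0.9958c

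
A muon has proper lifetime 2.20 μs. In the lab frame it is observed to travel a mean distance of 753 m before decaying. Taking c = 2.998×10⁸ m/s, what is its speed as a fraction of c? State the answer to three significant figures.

0.752c

Lab distance = (lab lifetime)·v = γτ·βc, so βγ = d/(cτ) = 753.0/(2.998×10⁸ × 2.200×10^-6) = 1.1417.
With βγ = 1.1417: γ² = 1 + (βγ)² = 2.30348, and β = (βγ)/γ = 1.1417/1.51772 = 0.752.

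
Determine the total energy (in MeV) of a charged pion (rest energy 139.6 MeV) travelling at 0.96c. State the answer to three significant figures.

499 MeV

With β = 0.96, γ = 1/√(1 − 0.96²) = 1/√0.0784 = 3.5714.
Total energy: E = γmc² = 3.5714 × 139.6 MeV = 499 MeV.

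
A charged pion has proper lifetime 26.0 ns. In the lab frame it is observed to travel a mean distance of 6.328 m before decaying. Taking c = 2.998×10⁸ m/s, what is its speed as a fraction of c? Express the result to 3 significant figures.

0.630c

Lab distance = (lab lifetime)·v = γτ·βc, so βγ = d/(cτ) = 6.328/(2.998×10⁸ × 2.600×10^-8) = 0.81182.
With βγ = 0.81182: γ² = 1 + (βγ)² = 1.659052, and β = (βγ)/γ = 0.81182/1.28804 = 0.630.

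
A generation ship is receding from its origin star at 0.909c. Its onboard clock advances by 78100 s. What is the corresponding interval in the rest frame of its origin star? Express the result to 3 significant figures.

1.87×10^5 s

Lorentz factor: γ = (1 − 0.826281)^(−1/2) = 2.3993.
The onboard clock measures proper time, so the interval in the rest frame of its origin star is dilated: Δt = γ·Δτ = 2.3993 × 78100 s = 1.87×10^5 s.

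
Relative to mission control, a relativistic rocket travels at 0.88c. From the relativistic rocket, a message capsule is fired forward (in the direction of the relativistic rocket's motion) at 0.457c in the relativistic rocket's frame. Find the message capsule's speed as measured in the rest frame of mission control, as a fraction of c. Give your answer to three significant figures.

0.954c

In units of c, u = (u' + v)/(1 + u'v) with u' = 0.457 and v = 0.88.
Numerator: 0.457 + 0.88 = 1.337. Denominator: 1 + (0.457)(0.88) = 1.40216.
u = 1.337/1.40216 = 0.95353, so the speed is 0.954c.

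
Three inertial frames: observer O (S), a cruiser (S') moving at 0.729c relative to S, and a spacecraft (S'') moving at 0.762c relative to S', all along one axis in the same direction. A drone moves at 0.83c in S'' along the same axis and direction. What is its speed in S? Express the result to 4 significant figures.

0.9961c

First combine the drone and spacecraft (S''→S'): u₁ = (0.83 + 0.762)/(1 + 0.83×0.762) = 1.592/1.63246 = 0.97522.
Then combine with the cruiser (S'→S): u = (0.97522 + 0.729)/(1 + 0.97522×0.729) = 1.70422/1.71093538 = 0.99608.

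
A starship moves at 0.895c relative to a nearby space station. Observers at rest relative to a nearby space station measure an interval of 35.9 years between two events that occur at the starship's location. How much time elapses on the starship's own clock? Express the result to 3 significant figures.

With β = 0.895, γ = 1/√(1 − 0.895²) = 1/√0.198975 = 2.2418.
The starship's clock runs slow as seen from a nearby space station, so Δτ = Δt/γ = 35.9/2.2418 = 16.0 years.

16.0 years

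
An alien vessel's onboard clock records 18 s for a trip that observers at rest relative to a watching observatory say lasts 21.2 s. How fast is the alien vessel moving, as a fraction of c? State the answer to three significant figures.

γ = Δt/Δτ = 21.2/18 = 1.1778.
β = √(1 − 1/γ²) = √(1 − 0.72087) = √0.27913 = 0.528.

0.528c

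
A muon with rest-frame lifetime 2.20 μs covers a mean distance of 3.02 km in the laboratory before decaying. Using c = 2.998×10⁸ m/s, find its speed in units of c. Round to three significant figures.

0.977c

Let x = d/(cτ) = 3020 m / (2.998×10⁸ m/s × 2.200×10^-6 s) = 4.5788. Since d = βγcτ, x = βγ = β/√(1−β²).
Solving: β² = x²/(1+x²) = 20.9654/21.9654 = 0.954474, so β = 0.977.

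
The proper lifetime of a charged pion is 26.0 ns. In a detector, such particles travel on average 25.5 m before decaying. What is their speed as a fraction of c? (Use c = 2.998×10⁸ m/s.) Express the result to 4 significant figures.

d = βγcτ ⇒ βγ = d/(cτ) = 25.50 m / (7.7948 m) = 3.2714.
β = (βγ)/√(1+(βγ)²) = 3.2714/√11.7021 = 0.9563.

0.9563c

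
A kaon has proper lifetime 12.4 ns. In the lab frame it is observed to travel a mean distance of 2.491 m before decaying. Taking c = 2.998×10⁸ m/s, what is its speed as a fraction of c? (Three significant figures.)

0.557c

Let x = d/(cτ) = 2.491 m / (2.998×10⁸ m/s × 1.240×10^-8 s) = 0.67007. Since d = βγcτ, x = βγ = β/√(1−β²).
Solving: β² = x²/(1+x²) = 0.448994/1.448994 = 0.309866, so β = 0.557.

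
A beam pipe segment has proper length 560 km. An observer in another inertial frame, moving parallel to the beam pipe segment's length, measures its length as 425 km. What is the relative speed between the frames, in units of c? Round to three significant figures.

0.651c

Length contraction gives γ = L₀/L = 560/425 = 1.3176.
β = √(1 − 1/γ²) = √0.423986 = 0.651.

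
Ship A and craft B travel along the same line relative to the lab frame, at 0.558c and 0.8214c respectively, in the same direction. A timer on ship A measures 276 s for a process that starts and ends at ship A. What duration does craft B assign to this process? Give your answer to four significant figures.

315.9 s

Speed of ship A in craft B's frame: u = (v_A − v_B)/(1 − v_A v_B/c²) = (0.558 − 0.8214)/(1 − 0.558×0.8214) = −0.2634/0.5416588 = −0.48628; |u| = 0.48628c.
γ for this relative speed: γ = 1/√(1 − 0.236468) = 1.1444.
Ship A's interval is proper; time dilation gives Δt_B = γΔτ = 1.1444 × 276 s = 315.9 s.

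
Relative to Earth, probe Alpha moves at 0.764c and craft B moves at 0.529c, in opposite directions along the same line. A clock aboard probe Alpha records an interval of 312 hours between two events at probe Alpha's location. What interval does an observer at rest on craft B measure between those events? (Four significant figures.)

Speed of probe Alpha in craft B's frame: u = (v_A + v_B)/(1 + v_A v_B/c²) = (0.764 + 0.529)/(1 + 0.764×0.529) = 1.293/1.404156 = 0.92084; |u| = 0.92084c.
γ for this relative speed: γ = 1/√(1 − 0.847946) = 2.5645.
The clock on probe Alpha records proper time, so craft B measures Δt = γΔτ = 2.5645 × 312 = 800.1 hours.

800.1 hours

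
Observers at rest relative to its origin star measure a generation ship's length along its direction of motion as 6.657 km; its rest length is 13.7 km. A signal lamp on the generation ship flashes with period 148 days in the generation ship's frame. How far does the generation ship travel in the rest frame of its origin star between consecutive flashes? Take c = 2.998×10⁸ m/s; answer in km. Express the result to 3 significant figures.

6.90×10^12 km

From L = L₀/γ: γ = 13.7/6.657 = 2.05798.
β = √(1 − 1/γ²) = 0.87401. Lab-frame period = γτ = 2.05798×148 days = 304.58 days. Distance = βc × γτ = 0.87401 × 2.998×10⁸ m/s × 26315712 s = 6.8955×10^15 m = 6.90×10^12 km.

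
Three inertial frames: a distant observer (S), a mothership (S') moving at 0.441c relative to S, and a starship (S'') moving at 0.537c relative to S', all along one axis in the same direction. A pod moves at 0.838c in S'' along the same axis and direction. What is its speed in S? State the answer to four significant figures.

0.9796c

First combine the pod and starship (S''→S'): u₁ = (0.838 + 0.537)/(1 + 0.838×0.537) = 1.375/1.450006 = 0.94827.
Then combine with the mothership (S'→S): u = (0.94827 + 0.441)/(1 + 0.94827×0.441) = 1.38927/1.41818707 = 0.97961.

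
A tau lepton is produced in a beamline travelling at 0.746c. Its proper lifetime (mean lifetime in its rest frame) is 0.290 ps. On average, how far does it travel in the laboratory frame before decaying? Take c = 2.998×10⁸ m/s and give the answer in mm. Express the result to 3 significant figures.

0.0974 mm

γ = 1/√(1 − β²) = 1/√(1 − 0.556516) = 1/√0.443484 = 1/0.665946 = 1.5016.
Lab-frame lifetime: Δt = γτ = 1.5016 × 0.290 ps = 0.43546 ps.
Distance: d = vΔt = 0.746 × 2.998×10⁸ m/s × 4.3546×10^-13 s = 9.74×10^-5 m = 0.0974 mm.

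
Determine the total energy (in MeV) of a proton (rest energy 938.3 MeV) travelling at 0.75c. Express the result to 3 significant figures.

γ = 1/√(1 − β²) = 1/√(1 − 0.5625) = 1/√0.4375 = 1/0.661438 = 1.5119.
Total energy: E = γmc² = 1.5119 × 938.3 MeV = 1420 MeV.

1420 MeV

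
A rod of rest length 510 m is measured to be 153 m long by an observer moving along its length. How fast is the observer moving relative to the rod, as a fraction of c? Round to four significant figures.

0.9539c

Length contraction gives γ = L₀/L = 510/153 = 3.3333.
β = √(1 − 1/γ²) = √0.909998 = 0.9539.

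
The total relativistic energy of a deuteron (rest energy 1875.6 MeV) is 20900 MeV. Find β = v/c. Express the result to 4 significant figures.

γ = E/(mc²) = 20900/1875.6 = 11.143.
β = √(1 − 1/γ²) = √(1 − 0.00805371) = √0.99194629 = 0.9960.

0.9960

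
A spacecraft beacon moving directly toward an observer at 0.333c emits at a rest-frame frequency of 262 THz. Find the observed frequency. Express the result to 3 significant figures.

370 THz

Relativistic Doppler (source moving toward): f_obs = f_src · √((1+β)/(1−β)).
With β = 0.333: factor = √(1.333/0.667) = 1.4137.
f_obs = 262 × 1.4137 = 370 THz.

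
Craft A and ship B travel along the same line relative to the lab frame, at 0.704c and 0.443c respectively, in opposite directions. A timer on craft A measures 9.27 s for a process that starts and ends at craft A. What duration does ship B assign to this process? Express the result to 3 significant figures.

19.1 s

The velocity of craft A relative to ship B is (0.704 + 0.443)c / (1 + 0.704×0.443) = 0.87432c; relative speed 0.87432c.
At |u| = 0.87432c, γ = (1 − 0.764435)^(−1/2) = 2.0604.
Craft A's interval is proper; time dilation gives Δt_B = γΔτ = 2.0604 × 9.27 s = 19.1 s.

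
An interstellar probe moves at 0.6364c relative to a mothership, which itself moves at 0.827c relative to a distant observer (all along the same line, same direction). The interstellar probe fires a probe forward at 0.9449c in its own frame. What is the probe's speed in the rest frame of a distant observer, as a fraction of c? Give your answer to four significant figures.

Compose velocities in two stages. Stage 1 (into S'): u₁ = (0.9449+0.6364)/(1+0.9449×0.6364) = 0.98749.
Stage 2 (into S): u = (0.98749+0.827)/(1+0.98749×0.827) = 0.99881, so the speed is 0.9988c.

0.9988c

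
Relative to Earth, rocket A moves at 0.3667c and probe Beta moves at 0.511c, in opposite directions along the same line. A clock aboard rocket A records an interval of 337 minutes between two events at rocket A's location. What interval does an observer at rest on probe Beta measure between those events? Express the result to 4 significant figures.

500.4 minutes

Speed of rocket A in probe Beta's frame: u = (v_A + v_B)/(1 + v_A v_B/c²) = (0.3667 + 0.511)/(1 + 0.3667×0.511) = 0.8777/1.1873837 = 0.73919; |u| = 0.73919c.
γ for this relative speed: γ = 1/√(1 − 0.546402) = 1.4848.
The clock on rocket A records proper time, so probe Beta measures Δt = γΔτ = 1.4848 × 337 = 500.4 minutes.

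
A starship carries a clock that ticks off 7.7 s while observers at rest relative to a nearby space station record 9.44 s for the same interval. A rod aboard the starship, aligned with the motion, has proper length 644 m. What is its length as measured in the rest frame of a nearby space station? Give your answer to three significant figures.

525 m

The time-dilation ratio gives γ = 9.44/7.7 = 1.22597.
The rod contracts by the same γ: 644 m / 1.22597 = 525 m.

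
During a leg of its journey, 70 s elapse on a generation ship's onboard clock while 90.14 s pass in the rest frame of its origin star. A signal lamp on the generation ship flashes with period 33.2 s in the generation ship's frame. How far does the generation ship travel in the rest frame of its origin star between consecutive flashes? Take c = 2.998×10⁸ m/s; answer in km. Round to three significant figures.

The time-dilation ratio gives γ = 90.14/70 = 1.28771.
β = √(1 − 1/γ²) = 0.63003. Lab-frame period = γτ = 1.28771×33.2 s = 42.752 s. Distance = βc × γτ = 0.63003 × 2.998×10⁸ m/s × 42.752 s = 8.0751×10^9 m = 8.08×10^6 km.

8.08×10^6 km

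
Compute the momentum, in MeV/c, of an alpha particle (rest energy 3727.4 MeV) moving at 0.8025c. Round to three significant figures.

5010 MeV/c

β² = 0.64400625, so γ = 1/√0.35599375 = 1.676.
Momentum: p = γβ·mc = 1.676 × 0.8025 × 3727.4 MeV/c = 5010 MeV/c.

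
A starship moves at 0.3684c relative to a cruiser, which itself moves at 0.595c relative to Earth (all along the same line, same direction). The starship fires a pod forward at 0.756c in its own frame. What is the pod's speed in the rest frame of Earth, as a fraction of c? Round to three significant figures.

First combine the pod and starship (S''→S'): u₁ = (0.756 + 0.3684)/(1 + 0.756×0.3684) = 1.1244/1.2785104 = 0.87946.
Then combine with the cruiser (S'→S): u = (0.87946 + 0.595)/(1 + 0.87946×0.595) = 1.47446/1.5232787 = 0.96795.

0.968c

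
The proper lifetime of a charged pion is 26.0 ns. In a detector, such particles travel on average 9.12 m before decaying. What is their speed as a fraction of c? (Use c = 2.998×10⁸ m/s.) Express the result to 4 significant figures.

0.7602c

Lab distance = (lab lifetime)·v = γτ·βc, so βγ = d/(cτ) = 9.120/(2.998×10⁸ × 2.600×10^-8) = 1.17.
With βγ = 1.17: γ² = 1 + (βγ)² = 2.3689, and β = (βγ)/γ = 1.17/1.53912 = 0.7602.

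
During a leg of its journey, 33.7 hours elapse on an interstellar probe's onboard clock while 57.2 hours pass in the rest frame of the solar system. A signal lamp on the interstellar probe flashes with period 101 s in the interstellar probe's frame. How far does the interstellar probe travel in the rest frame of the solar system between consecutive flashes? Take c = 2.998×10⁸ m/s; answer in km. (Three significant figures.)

4.15×10^7 km

From Δt = γΔτ: γ = 57.2/33.7 = 1.69733.
β = √(1 − 1/γ²) = 0.80802. Lab-frame period = γτ = 1.69733×101 s = 171.43 s. Distance = βc × γτ = 0.80802 × 2.998×10⁸ m/s × 171.43 s = 4.1528×10^10 m = 4.15×10^7 km.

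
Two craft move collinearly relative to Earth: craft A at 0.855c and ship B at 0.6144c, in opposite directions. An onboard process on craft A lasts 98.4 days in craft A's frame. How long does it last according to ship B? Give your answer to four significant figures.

366.8 days

The velocity of craft A relative to ship B is (0.855 + 0.6144)c / (1 + 0.855×0.6144) = 0.96334c; relative speed 0.96334c.
At |u| = 0.96334c, γ = (1 − 0.928024)^(−1/2) = 3.7274.
Craft A's interval is proper; time dilation gives Δt_B = γΔτ = 3.7274 × 98.4 days = 366.8 days.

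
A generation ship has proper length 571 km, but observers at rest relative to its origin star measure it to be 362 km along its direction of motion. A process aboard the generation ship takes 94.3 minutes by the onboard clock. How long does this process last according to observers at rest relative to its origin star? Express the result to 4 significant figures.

148.7 minutes

From L = L₀/γ: γ = 571/362 = 1.57735.
The same γ dilates the second interval: 1.57735 × 94.3 minutes = 148.7 minutes.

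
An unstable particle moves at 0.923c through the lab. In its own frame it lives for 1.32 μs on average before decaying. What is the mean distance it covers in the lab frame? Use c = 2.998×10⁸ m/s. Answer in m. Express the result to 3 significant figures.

949 m

γ = 1/√(1 − β²) = 1/√(1 − 0.851929) = 1/√0.148071 = 1/0.3848 = 2.5988.
Lab-frame lifetime: Δt = γτ = 2.5988 × 1.32 μs = 3.4304 μs.
Distance: d = vΔt = 0.923 × 2.998×10⁸ m/s × 3.4304×10^-6 s = 949 m.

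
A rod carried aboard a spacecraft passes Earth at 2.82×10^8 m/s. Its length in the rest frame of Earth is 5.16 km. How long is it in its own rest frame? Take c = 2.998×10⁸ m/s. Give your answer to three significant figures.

β = v/c = (2.82×10^8 m/s)/(2.998×10⁸ m/s) = 0.940627.
β² = 0.8847792, so γ = 1/√0.1152208 = 2.946.
Proper length: L₀ = γ·L = 2.946 × 5.16 = 15.2 km.

15.2 km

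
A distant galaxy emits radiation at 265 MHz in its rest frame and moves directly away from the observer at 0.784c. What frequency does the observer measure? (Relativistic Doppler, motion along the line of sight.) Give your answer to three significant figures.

92.2 MHz

Relativistic Doppler (source moving away): f_obs = f_src · √((1−β)/(1+β)).
With β = 0.784: factor = √(0.216/1.784) = 0.34796.
f_obs = 265 × 0.34796 = 92.2 MHz.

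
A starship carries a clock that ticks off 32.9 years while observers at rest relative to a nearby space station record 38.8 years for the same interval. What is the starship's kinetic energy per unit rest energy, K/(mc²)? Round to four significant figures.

0.1793

The time-dilation ratio gives γ = 38.8/32.9 = 1.17933.
Since K = (γ−1)mc², K/(mc²) = 1.17933 − 1 = 0.1793.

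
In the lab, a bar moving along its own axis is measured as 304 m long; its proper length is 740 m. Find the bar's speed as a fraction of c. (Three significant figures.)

Length contraction gives γ = L₀/L = 740/304 = 2.4342.
β = √(1 − 1/γ²) = √0.831233 = 0.912.

0.912c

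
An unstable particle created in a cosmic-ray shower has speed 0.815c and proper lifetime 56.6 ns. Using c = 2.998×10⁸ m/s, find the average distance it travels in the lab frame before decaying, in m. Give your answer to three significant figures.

Lorentz factor: γ = (1 − 0.664225)^(−1/2) = 1.7257.
Lab-frame lifetime: Δt = γτ = 1.7257 × 56.6 ns = 97.675 ns.
Distance: d = vΔt = 0.815 × 2.998×10⁸ m/s × 9.7675×10^-8 s = 23.9 m.

23.9 m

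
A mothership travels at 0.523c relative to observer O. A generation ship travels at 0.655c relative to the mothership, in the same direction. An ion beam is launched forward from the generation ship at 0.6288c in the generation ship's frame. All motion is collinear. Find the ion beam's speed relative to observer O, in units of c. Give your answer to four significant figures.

0.9707c

Apply u = (u'+v)/(1+u'v) twice. Ion beam in the mothership frame: (0.6288+0.655)/(1+0.6288·0.655) = 1.2838/1.411864 = 0.90929c.
That velocity, transformed to the rest frame of observer O: (0.90929+0.523)/(1+0.90929·0.523) = 1.43229/1.47555867 = 0.97068c.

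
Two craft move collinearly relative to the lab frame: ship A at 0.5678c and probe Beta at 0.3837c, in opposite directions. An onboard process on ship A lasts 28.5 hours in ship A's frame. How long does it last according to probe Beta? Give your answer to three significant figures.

45.7 hours

Transform ship A's velocity into probe Beta's frame: (0.5678 + 0.3837)/(1 + 0.5678·0.3837) = 0.9515/1.21786486, so the relative speed is 0.78129c.
γ for this relative speed: γ = 1/√(1 − 0.610414) = 1.6021.
Ship A's interval is proper; time dilation gives Δt_B = γΔτ = 1.6021 × 28.5 hours = 45.7 hours.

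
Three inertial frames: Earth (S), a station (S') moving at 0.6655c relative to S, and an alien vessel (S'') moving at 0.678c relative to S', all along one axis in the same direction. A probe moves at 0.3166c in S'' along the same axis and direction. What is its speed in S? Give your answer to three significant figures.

Apply u = (u'+v)/(1+u'v) twice. Probe in the station frame: (0.3166+0.678)/(1+0.3166·0.678) = 0.9946/1.2146548 = 0.81883c.
That velocity, transformed to the rest frame of Earth: (0.81883+0.6655)/(1+0.81883·0.6655) = 1.48433/1.544931365 = 0.96077c.

0.961c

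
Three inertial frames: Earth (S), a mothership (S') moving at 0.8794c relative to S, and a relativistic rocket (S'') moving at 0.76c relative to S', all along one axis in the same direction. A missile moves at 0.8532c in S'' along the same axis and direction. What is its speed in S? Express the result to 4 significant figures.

0.9986c

First combine the missile and relativistic rocket (S''→S'): u₁ = (0.8532 + 0.76)/(1 + 0.8532×0.76) = 1.6132/1.648432 = 0.97863.
Then combine with the mothership (S'→S): u = (0.97863 + 0.8794)/(1 + 0.97863×0.8794) = 1.85803/1.860607222 = 0.99861.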